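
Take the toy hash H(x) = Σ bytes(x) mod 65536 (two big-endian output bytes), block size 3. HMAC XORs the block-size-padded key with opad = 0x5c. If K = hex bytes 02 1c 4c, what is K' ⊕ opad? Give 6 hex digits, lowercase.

5e4010

Key hex bytes 02 1c 4c is exactly B = 3 bytes: K' = 02 1c 4c.
XOR each byte with 0x5c: 02⊕5c=5e, 1c⊕5c=40, 4c⊕5c=10.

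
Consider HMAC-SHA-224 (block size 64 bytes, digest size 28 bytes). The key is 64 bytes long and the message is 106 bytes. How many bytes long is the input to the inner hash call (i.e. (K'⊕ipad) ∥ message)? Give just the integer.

Key is 64 ≤ 64 bytes, zero-padded: |K'| = 64.
Inner input = (K'⊕ipad) ∥ m → 64 + 106 = 170 bytes.

170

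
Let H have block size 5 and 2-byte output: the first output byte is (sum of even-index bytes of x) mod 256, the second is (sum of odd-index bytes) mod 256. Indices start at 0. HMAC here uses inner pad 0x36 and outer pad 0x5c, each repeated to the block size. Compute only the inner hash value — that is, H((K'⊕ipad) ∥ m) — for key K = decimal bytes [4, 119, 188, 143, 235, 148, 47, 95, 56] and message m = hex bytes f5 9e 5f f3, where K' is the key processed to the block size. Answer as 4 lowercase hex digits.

Key decimal bytes [4, 119, 188, 143, 235, 148, 47, 95, 56] = 04 77 bc 8f eb 94 2f 5f 38 is 9 bytes > B = 5, so hash it first: H(key) = 12 f9, then zero-pad to 5 bytes: K' = 12 f9 00 00 00.
K' ⊕ ipad = 24 cf 36 36 36.
Inner input = 24 cf 36 36 36 ∥ f5 9e 5f f3.
Inner hash: even-index sum = 545 mod 256 = 33; odd-index sum = 601 mod 256 = 89 → 21 59.

2159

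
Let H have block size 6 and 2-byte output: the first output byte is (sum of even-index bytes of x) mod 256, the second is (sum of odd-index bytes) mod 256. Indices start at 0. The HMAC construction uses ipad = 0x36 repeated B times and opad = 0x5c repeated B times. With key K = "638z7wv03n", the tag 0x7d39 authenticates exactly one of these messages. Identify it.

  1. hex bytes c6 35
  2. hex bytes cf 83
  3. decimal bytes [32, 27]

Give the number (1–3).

2

Key "638z7wv03n" = 36 33 38 7a 37 77 76 30 33 6e is 10 bytes > B = 6, so hash it first: H(key) = 4e c2, then zero-pad to 6 bytes: K' = 4e c2 00 00 00 00.
K' ⊕ ipad = 78 f4 36 36 36 36; K' ⊕ opad = 12 9e 5c 5c 5c 5c.
m1: inner = H(78 f4 36 36 36 36 c6 35) = aa 95; tag = H(12 9e 5c 5c 5c 5c aa 95) = 74eb
m2: inner = H(78 f4 36 36 36 36 cf 83) = b3 e3; tag = H(12 9e 5c 5c 5c 5c b3 e3) = 7d39 ← matches
m3: inner = H(78 f4 36 36 36 36 20 1b) = 04 7b; tag = H(12 9e 5c 5c 5c 5c 04 7b) = ced1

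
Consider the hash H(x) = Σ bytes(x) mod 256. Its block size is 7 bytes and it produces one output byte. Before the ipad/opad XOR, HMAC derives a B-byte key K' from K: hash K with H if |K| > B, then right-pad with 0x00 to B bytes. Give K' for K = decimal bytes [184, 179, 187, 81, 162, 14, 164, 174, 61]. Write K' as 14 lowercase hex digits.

b6000000000000

|K| = 9 > B = 7, so first hash the key.
H(K): sum = 184+179+187+81+162+14+164+174+61 = 1206; mod 256 = 182 → b6.
Zero-pad H(K) = b6 to 7 bytes: K' = b6 00 00 00 00 00 00.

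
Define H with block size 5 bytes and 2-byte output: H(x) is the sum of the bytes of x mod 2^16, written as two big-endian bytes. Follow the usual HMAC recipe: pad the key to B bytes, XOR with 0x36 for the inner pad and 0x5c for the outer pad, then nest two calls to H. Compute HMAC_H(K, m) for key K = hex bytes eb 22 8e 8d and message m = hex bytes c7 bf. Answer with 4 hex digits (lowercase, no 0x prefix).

0358

Key hex bytes eb 22 8e 8d is 4 bytes ≤ B = 5; zero-pad to 5 bytes: K' = eb 22 8e 8d 00.
K' ⊕ ipad = dd 14 b8 bb 36.  K' ⊕ opad = b7 7e d2 d1 5c.
Inner input = (K'⊕ipad) ∥ m = dd 14 b8 bb 36 ∥ c7 bf.
Inner hash: sum = 221+20+184+187+54+199+191 = 1056 → 04 20.
Outer input = (K'⊕opad) ∥ inner = b7 7e d2 d1 5c ∥ 04 20.
Outer hash (tag): sum = 183+126+210+209+92+4+32 = 856 → 03 58.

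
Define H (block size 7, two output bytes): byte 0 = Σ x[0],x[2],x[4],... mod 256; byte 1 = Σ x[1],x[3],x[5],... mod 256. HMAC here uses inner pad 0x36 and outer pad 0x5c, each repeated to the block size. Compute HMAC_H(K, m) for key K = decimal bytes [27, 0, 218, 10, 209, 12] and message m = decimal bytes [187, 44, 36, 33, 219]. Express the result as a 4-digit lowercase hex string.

Key decimal bytes [27, 0, 218, 10, 209, 12] = 1b 00 da 0a d1 0c is 6 bytes ≤ B = 7; zero-pad to 7 bytes: K' = 1b 00 da 0a d1 0c 00.
K' ⊕ ipad = 2d 36 ec 3c e7 3a 36.  K' ⊕ opad = 47 5c 86 56 8d 50 5c.
Inner input = (K'⊕ipad) ∥ m = 2d 36 ec 3c e7 3a 36 ∥ bb 2c 24 21 db.
Inner hash: even-index sum = 643 mod 256 = 131; odd-index sum = 614 mod 256 = 102 → 83 66.
Outer input = (K'⊕opad) ∥ inner = 47 5c 86 56 8d 50 5c ∥ 83 66.
Outer hash (tag): even-index sum = 540 mod 256 = 28; odd-index sum = 389 mod 256 = 133 → 1c 85.

1c85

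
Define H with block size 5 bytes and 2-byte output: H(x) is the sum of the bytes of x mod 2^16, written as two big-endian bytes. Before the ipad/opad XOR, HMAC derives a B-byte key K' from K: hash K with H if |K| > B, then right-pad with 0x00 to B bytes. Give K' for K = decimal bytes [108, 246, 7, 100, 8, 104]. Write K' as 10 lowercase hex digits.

|K| = 6 > B = 5, so first hash the key.
H(K): sum = 108+246+7+100+8+104 = 573 → 02 3d.
Zero-pad H(K) = 02 3d to 5 bytes: K' = 02 3d 00 00 00.

023d000000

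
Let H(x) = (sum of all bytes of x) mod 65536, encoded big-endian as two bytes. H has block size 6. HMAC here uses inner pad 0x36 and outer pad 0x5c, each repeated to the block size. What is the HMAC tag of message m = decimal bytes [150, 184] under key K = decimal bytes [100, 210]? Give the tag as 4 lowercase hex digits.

0295

Key decimal bytes [100, 210] = 64 d2 is 2 bytes ≤ B = 6; zero-pad to 6 bytes: K' = 64 d2 00 00 00 00.
K' ⊕ ipad = 52 e4 36 36 36 36.  K' ⊕ opad = 38 8e 5c 5c 5c 5c.
Inner input = (K'⊕ipad) ∥ m = 52 e4 36 36 36 36 ∥ 96 b8.
Inner hash: sum = 82+228+54+54+54+54+150+184 = 860 → 03 5c.
Outer input = (K'⊕opad) ∥ inner = 38 8e 5c 5c 5c 5c ∥ 03 5c.
Outer hash (tag): sum = 56+142+92+92+92+92+3+92 = 661 → 02 95.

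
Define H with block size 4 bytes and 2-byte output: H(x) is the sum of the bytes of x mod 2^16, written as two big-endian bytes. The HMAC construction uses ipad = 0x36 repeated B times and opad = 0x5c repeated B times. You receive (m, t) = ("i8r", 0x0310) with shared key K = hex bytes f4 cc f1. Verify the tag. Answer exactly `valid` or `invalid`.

valid

Key hex bytes f4 cc f1 is 3 bytes ≤ B = 4; zero-pad to 4 bytes: K' = f4 cc f1 00.
K' ⊕ ipad = c2 fa c7 36; K' ⊕ opad = a8 90 ad 5c.
Inner hash: sum = 194+250+199+54+105+56+114 = 972 → 03 cc.
Outer hash (recomputed tag): sum = 168+144+173+92+3+204 = 784 → 03 10.
Recomputed tag = 0310; claimed = 0310 → match.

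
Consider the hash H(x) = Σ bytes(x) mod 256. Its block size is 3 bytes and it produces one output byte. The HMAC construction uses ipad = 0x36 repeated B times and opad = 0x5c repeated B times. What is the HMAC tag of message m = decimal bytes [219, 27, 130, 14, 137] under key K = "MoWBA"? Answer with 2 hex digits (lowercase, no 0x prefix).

9d

Key "MoWBA" = 4d 6f 57 42 41 is 5 bytes > B = 3, so hash it first: H(key) = 96, then zero-pad to 3 bytes: K' = 96 00 00.
K' ⊕ ipad = a0 36 36.  K' ⊕ opad = ca 5c 5c.
Inner input = (K'⊕ipad) ∥ m = a0 36 36 ∥ db 1b 82 0e 89.
Inner hash: sum = 160+54+54+219+27+130+14+137 = 795; mod 256 = 27 → 1b.
Outer input = (K'⊕opad) ∥ inner = ca 5c 5c ∥ 1b.
Outer hash (tag): sum = 202+92+92+27 = 413; mod 256 = 157 → 9d.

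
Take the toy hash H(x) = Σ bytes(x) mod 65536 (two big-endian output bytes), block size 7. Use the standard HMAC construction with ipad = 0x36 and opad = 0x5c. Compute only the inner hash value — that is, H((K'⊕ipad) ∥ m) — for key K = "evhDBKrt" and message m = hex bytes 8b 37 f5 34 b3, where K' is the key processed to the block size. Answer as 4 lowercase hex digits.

04ac

Key "evhDBKrt" = 65 76 68 44 42 4b 72 74 is 8 bytes > B = 7, so hash it first: H(key) = 02 fa, then zero-pad to 7 bytes: K' = 02 fa 00 00 00 00 00.
K' ⊕ ipad = 34 cc 36 36 36 36 36.
Inner input = 34 cc 36 36 36 36 36 ∥ 8b 37 f5 34 b3.
Inner hash: sum = 52+204+54+54+54+54+54+139+55+245+52+179 = 1196 → 04 ac.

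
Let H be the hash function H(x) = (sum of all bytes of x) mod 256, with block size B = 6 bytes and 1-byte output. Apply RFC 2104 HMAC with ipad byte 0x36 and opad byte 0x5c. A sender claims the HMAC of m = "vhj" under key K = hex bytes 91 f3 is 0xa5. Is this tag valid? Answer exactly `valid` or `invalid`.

Key hex bytes 91 f3 is 2 bytes ≤ B = 6; zero-pad to 6 bytes: K' = 91 f3 00 00 00 00.
K' ⊕ ipad = a7 c5 36 36 36 36; K' ⊕ opad = cd af 5c 5c 5c 5c.
Inner hash: sum = 167+197+54+54+54+54+118+104+106 = 908; mod 256 = 140 → 8c.
Outer hash (recomputed tag): sum = 205+175+92+92+92+92+140 = 888; mod 256 = 120 → 78.
Recomputed tag = 78; claimed = a5 → mismatch.

invalid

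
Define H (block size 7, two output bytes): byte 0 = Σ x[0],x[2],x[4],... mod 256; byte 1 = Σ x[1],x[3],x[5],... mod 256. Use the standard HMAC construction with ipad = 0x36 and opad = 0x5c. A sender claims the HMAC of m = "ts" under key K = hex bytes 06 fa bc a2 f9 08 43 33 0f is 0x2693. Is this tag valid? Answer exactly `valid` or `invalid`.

valid

Key hex bytes 06 fa bc a2 f9 08 43 33 0f is 9 bytes > B = 7, so hash it first: H(key) = 0d d7, then zero-pad to 7 bytes: K' = 0d d7 00 00 00 00 00.
K' ⊕ ipad = 3b e1 36 36 36 36 36; K' ⊕ opad = 51 8b 5c 5c 5c 5c 5c.
Inner hash: even-index sum = 336 mod 256 = 80; odd-index sum = 449 mod 256 = 193 → 50 c1.
Outer hash (recomputed tag): even-index sum = 550 mod 256 = 38; odd-index sum = 403 mod 256 = 147 → 26 93.
Recomputed tag = 2693; claimed = 2693 → match.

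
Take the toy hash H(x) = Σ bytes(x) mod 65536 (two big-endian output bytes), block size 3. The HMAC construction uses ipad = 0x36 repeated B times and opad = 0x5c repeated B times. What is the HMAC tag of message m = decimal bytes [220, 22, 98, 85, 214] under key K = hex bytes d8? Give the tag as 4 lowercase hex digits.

0218

Key hex bytes d8 is 1 byte ≤ B = 3; zero-pad to 3 bytes: K' = d8 00 00.
K' ⊕ ipad = ee 36 36.  K' ⊕ opad = 84 5c 5c.
Inner input = (K'⊕ipad) ∥ m = ee 36 36 ∥ dc 16 62 55 d6.
Inner hash: sum = 238+54+54+220+22+98+85+214 = 985 → 03 d9.
Outer input = (K'⊕opad) ∥ inner = 84 5c 5c ∥ 03 d9.
Outer hash (tag): sum = 132+92+92+3+217 = 536 → 02 18.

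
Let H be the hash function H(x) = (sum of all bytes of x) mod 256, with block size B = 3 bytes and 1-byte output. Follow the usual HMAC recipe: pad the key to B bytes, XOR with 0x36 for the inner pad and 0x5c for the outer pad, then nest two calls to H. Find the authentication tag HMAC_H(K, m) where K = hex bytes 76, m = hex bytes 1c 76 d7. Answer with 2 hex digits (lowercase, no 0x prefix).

f7

Key hex bytes 76 is 1 byte ≤ B = 3; zero-pad to 3 bytes: K' = 76 00 00.
K' ⊕ ipad = 40 36 36.  K' ⊕ opad = 2a 5c 5c.
Inner input = (K'⊕ipad) ∥ m = 40 36 36 ∥ 1c 76 d7.
Inner hash: sum = 64+54+54+28+118+215 = 533; mod 256 = 21 → 15.
Outer input = (K'⊕opad) ∥ inner = 2a 5c 5c ∥ 15.
Outer hash (tag): sum = 42+92+92+21 = 247 → f7.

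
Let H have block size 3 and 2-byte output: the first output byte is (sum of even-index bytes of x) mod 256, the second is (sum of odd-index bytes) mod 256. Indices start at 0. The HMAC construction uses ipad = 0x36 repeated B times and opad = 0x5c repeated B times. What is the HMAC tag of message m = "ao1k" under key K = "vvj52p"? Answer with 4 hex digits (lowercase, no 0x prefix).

697b

Key "vvj52p" = 76 76 6a 35 32 70 is 6 bytes > B = 3, so hash it first: H(key) = 12 1b, then zero-pad to 3 bytes: K' = 12 1b 00.
K' ⊕ ipad = 24 2d 36.  K' ⊕ opad = 4e 47 5c.
Inner input = (K'⊕ipad) ∥ m = 24 2d 36 ∥ 61 6f 31 6b.
Inner hash: even-index sum = 308 mod 256 = 52; odd-index sum = 191 mod 256 = 191 → 34 bf.
Outer input = (K'⊕opad) ∥ inner = 4e 47 5c ∥ 34 bf.
Outer hash (tag): even-index sum = 361 mod 256 = 105; odd-index sum = 123 mod 256 = 123 → 69 7b.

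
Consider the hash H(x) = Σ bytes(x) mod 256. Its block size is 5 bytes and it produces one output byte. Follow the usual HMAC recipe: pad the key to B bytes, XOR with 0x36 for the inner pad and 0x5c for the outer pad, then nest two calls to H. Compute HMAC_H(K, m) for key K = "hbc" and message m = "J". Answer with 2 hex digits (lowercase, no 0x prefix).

Key "hbc" = 68 62 63 is 3 bytes ≤ B = 5; zero-pad to 5 bytes: K' = 68 62 63 00 00.
K' ⊕ ipad = 5e 54 55 36 36.  K' ⊕ opad = 34 3e 3f 5c 5c.
Inner input = (K'⊕ipad) ∥ m = 5e 54 55 36 36 ∥ 4a.
Inner hash: sum = 94+84+85+54+54+74 = 445; mod 256 = 189 → bd.
Outer input = (K'⊕opad) ∥ inner = 34 3e 3f 5c 5c ∥ bd.
Outer hash (tag): sum = 52+62+63+92+92+189 = 550; mod 256 = 38 → 26.

26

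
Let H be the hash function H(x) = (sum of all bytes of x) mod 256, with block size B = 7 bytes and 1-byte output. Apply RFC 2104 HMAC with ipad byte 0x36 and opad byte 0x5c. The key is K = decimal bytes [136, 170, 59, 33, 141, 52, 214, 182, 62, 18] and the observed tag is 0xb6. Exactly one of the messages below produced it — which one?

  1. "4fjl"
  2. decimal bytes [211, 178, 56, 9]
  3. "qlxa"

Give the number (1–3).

3

Key decimal bytes [136, 170, 59, 33, 141, 52, 214, 182, 62, 18] = 88 aa 3b 21 8d 34 d6 b6 3e 12 is 10 bytes > B = 7, so hash it first: H(key) = 2b, then zero-pad to 7 bytes: K' = 2b 00 00 00 00 00 00.
K' ⊕ ipad = 1d 36 36 36 36 36 36; K' ⊕ opad = 77 5c 5c 5c 5c 5c 5c.
m1: inner = H(1d 36 36 36 36 36 36 34 66 6a 6c) = d1; tag = H(77 5c 5c 5c 5c 5c 5c d1) = 70
m2: inner = H(1d 36 36 36 36 36 36 d3 b2 38 09) = 27; tag = H(77 5c 5c 5c 5c 5c 5c 27) = c6
m3: inner = H(1d 36 36 36 36 36 36 71 6c 78 61) = 17; tag = H(77 5c 5c 5c 5c 5c 5c 17) = b6 ← matches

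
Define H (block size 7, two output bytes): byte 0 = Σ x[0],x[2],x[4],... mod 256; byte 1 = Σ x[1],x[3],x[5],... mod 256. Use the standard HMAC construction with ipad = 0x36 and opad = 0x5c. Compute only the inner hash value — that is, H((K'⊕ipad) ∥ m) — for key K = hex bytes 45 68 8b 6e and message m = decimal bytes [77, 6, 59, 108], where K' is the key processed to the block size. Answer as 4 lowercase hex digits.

Key hex bytes 45 68 8b 6e is 4 bytes ≤ B = 7; zero-pad to 7 bytes: K' = 45 68 8b 6e 00 00 00.
K' ⊕ ipad = 73 5e bd 58 36 36 36.
Inner input = 73 5e bd 58 36 36 36 ∥ 4d 06 3b 6c.
Inner hash: even-index sum = 526 mod 256 = 14; odd-index sum = 372 mod 256 = 116 → 0e 74.

0e74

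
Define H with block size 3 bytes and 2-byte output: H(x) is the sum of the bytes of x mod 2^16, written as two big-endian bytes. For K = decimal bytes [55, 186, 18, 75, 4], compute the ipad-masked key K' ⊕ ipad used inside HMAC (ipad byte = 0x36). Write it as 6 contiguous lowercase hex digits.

376436

Key decimal bytes [55, 186, 18, 75, 4] = 37 ba 12 4b 04 is 5 bytes > B = 3, so hash it first: H(key) = 01 52, then zero-pad to 3 bytes: K' = 01 52 00.
XOR each byte with 0x36: 01⊕36=37, 52⊕36=64, 00⊕36=36.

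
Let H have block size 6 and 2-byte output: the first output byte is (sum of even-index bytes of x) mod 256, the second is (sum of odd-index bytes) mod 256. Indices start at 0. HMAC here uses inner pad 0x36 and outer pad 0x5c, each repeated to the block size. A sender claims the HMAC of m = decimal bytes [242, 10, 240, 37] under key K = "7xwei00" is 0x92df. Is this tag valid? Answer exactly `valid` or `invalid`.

valid

Key "7xwei00" = 37 78 77 65 69 30 30 is 7 bytes > B = 6, so hash it first: H(key) = 47 0d, then zero-pad to 6 bytes: K' = 47 0d 00 00 00 00.
K' ⊕ ipad = 71 3b 36 36 36 36; K' ⊕ opad = 1b 51 5c 5c 5c 5c.
Inner hash: even-index sum = 703 mod 256 = 191; odd-index sum = 214 mod 256 = 214 → bf d6.
Outer hash (recomputed tag): even-index sum = 402 mod 256 = 146; odd-index sum = 479 mod 256 = 223 → 92 df.
Recomputed tag = 92df; claimed = 92df → match.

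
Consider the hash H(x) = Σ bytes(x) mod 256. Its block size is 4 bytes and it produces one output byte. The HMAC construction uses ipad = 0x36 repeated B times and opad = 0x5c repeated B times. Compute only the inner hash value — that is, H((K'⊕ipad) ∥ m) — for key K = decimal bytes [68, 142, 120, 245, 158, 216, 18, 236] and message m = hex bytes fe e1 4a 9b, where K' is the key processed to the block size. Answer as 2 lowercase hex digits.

eb

Key decimal bytes [68, 142, 120, 245, 158, 216, 18, 236] = 44 8e 78 f5 9e d8 12 ec is 8 bytes > B = 4, so hash it first: H(key) = b3, then zero-pad to 4 bytes: K' = b3 00 00 00.
K' ⊕ ipad = 85 36 36 36.
Inner input = 85 36 36 36 ∥ fe e1 4a 9b.
Inner hash: sum = 133+54+54+54+254+225+74+155 = 1003; mod 256 = 235 → eb.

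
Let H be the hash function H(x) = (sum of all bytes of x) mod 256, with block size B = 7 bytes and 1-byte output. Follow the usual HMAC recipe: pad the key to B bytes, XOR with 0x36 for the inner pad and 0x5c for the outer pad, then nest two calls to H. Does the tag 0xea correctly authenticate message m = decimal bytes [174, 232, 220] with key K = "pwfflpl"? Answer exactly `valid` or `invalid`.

valid

Key "pwfflpl" = 70 77 66 66 6c 70 6c is exactly B = 7 bytes: K' = 70 77 66 66 6c 70 6c.
K' ⊕ ipad = 46 41 50 50 5a 46 5a; K' ⊕ opad = 2c 2b 3a 3a 30 2c 30.
Inner hash: sum = 70+65+80+80+90+70+90+174+232+220 = 1171; mod 256 = 147 → 93.
Outer hash (recomputed tag): sum = 44+43+58+58+48+44+48+147 = 490; mod 256 = 234 → ea.
Recomputed tag = ea; claimed = ea → match.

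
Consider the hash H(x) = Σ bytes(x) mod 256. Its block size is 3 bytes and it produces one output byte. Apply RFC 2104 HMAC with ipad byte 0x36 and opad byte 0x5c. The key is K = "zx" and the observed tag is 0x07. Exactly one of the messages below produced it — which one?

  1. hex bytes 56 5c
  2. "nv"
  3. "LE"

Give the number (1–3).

Key "zx" = 7a 78 is 2 bytes ≤ B = 3; zero-pad to 3 bytes: K' = 7a 78 00.
K' ⊕ ipad = 4c 4e 36; K' ⊕ opad = 26 24 5c.
m1: inner = H(4c 4e 36 56 5c) = 82; tag = H(26 24 5c 82) = 28
m2: inner = H(4c 4e 36 6e 76) = b4; tag = H(26 24 5c b4) = 5a
m3: inner = H(4c 4e 36 4c 45) = 61; tag = H(26 24 5c 61) = 07 ← matches

3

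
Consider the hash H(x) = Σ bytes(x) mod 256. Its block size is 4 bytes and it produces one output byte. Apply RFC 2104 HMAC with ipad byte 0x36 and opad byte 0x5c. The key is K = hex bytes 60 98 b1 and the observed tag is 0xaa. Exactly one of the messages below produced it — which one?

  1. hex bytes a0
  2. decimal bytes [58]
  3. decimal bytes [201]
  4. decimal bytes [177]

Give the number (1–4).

Key hex bytes 60 98 b1 is 3 bytes ≤ B = 4; zero-pad to 4 bytes: K' = 60 98 b1 00.
K' ⊕ ipad = 56 ae 87 36; K' ⊕ opad = 3c c4 ed 5c.
m1: inner = H(56 ae 87 36 a0) = 61; tag = H(3c c4 ed 5c 61) = aa ← matches
m2: inner = H(56 ae 87 36 3a) = fb; tag = H(3c c4 ed 5c fb) = 44
m3: inner = H(56 ae 87 36 c9) = 8a; tag = H(3c c4 ed 5c 8a) = d3
m4: inner = H(56 ae 87 36 b1) = 72; tag = H(3c c4 ed 5c 72) = bb

1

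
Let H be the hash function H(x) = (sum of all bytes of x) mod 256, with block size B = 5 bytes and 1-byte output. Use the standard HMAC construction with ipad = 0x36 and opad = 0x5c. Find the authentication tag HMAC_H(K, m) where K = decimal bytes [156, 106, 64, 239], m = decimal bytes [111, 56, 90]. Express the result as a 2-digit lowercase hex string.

ad

Key decimal bytes [156, 106, 64, 239] = 9c 6a 40 ef is 4 bytes ≤ B = 5; zero-pad to 5 bytes: K' = 9c 6a 40 ef 00.
K' ⊕ ipad = aa 5c 76 d9 36.  K' ⊕ opad = c0 36 1c b3 5c.
Inner input = (K'⊕ipad) ∥ m = aa 5c 76 d9 36 ∥ 6f 38 5a.
Inner hash: sum = 170+92+118+217+54+111+56+90 = 908; mod 256 = 140 → 8c.
Outer input = (K'⊕opad) ∥ inner = c0 36 1c b3 5c ∥ 8c.
Outer hash (tag): sum = 192+54+28+179+92+140 = 685; mod 256 = 173 → ad.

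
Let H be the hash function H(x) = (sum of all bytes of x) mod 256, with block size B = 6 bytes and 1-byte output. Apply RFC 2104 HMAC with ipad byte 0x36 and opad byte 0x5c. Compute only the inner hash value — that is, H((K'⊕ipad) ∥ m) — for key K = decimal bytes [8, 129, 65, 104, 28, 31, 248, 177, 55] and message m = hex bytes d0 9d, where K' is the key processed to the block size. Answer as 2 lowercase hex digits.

Key decimal bytes [8, 129, 65, 104, 28, 31, 248, 177, 55] = 08 81 41 68 1c 1f f8 b1 37 is 9 bytes > B = 6, so hash it first: H(key) = 4d, then zero-pad to 6 bytes: K' = 4d 00 00 00 00 00.
K' ⊕ ipad = 7b 36 36 36 36 36.
Inner input = 7b 36 36 36 36 36 ∥ d0 9d.
Inner hash: sum = 123+54+54+54+54+54+208+157 = 758; mod 256 = 246 → f6.

f6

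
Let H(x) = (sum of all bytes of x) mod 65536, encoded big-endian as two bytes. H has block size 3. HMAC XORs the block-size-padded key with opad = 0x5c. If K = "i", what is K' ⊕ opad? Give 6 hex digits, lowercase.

Key "i" = 69 is 1 byte ≤ B = 3; zero-pad to 3 bytes: K' = 69 00 00.
XOR each byte with 0x5c: 69⊕5c=35, 00⊕5c=5c, 00⊕5c=5c.

355c5c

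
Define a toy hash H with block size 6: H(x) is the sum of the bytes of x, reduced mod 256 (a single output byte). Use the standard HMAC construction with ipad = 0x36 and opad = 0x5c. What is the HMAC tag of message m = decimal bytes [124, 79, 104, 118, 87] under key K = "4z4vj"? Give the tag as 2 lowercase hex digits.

Key "4z4vj" = 34 7a 34 76 6a is 5 bytes ≤ B = 6; zero-pad to 6 bytes: K' = 34 7a 34 76 6a 00.
K' ⊕ ipad = 02 4c 02 40 5c 36.  K' ⊕ opad = 68 26 68 2a 36 5c.
Inner input = (K'⊕ipad) ∥ m = 02 4c 02 40 5c 36 ∥ 7c 4f 68 76 57.
Inner hash: sum = 2+76+2+64+92+54+124+79+104+118+87 = 802; mod 256 = 34 → 22.
Outer input = (K'⊕opad) ∥ inner = 68 26 68 2a 36 5c ∥ 22.
Outer hash (tag): sum = 104+38+104+42+54+92+34 = 468; mod 256 = 212 → d4.

d4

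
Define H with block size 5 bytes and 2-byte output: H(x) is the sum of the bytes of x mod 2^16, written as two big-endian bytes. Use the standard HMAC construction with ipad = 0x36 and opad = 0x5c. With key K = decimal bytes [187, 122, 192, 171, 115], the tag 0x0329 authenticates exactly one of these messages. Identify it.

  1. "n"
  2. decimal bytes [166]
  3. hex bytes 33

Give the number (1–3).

2

Key decimal bytes [187, 122, 192, 171, 115] = bb 7a c0 ab 73 is exactly B = 5 bytes: K' = bb 7a c0 ab 73.
K' ⊕ ipad = 8d 4c f6 9d 45; K' ⊕ opad = e7 26 9c f7 2f.
m1: inner = H(8d 4c f6 9d 45 6e) = 03 1f; tag = H(e7 26 9c f7 2f 03 1f) = 02f1
m2: inner = H(8d 4c f6 9d 45 a6) = 03 57; tag = H(e7 26 9c f7 2f 03 57) = 0329 ← matches
m3: inner = H(8d 4c f6 9d 45 33) = 02 e4; tag = H(e7 26 9c f7 2f 02 e4) = 03b5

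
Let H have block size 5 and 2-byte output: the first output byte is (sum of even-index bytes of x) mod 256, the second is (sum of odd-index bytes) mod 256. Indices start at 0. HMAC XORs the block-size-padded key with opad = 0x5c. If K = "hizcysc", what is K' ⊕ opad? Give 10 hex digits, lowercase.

e2635c5c5c

Key "hizcysc" = 68 69 7a 63 79 73 63 is 7 bytes > B = 5, so hash it first: H(key) = be 3f, then zero-pad to 5 bytes: K' = be 3f 00 00 00.
XOR each byte with 0x5c: be⊕5c=e2, 3f⊕5c=63, 00⊕5c=5c, 00⊕5c=5c, 00⊕5c=5c.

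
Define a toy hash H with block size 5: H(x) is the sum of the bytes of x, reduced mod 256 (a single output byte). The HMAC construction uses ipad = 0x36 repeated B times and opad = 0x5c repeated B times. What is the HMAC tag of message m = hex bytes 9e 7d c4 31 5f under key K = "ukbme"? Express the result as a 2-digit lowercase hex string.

19

Key "ukbme" = 75 6b 62 6d 65 is exactly B = 5 bytes: K' = 75 6b 62 6d 65.
K' ⊕ ipad = 43 5d 54 5b 53.  K' ⊕ opad = 29 37 3e 31 39.
Inner input = (K'⊕ipad) ∥ m = 43 5d 54 5b 53 ∥ 9e 7d c4 31 5f.
Inner hash: sum = 67+93+84+91+83+158+125+196+49+95 = 1041; mod 256 = 17 → 11.
Outer input = (K'⊕opad) ∥ inner = 29 37 3e 31 39 ∥ 11.
Outer hash (tag): sum = 41+55+62+49+57+17 = 281; mod 256 = 25 → 19.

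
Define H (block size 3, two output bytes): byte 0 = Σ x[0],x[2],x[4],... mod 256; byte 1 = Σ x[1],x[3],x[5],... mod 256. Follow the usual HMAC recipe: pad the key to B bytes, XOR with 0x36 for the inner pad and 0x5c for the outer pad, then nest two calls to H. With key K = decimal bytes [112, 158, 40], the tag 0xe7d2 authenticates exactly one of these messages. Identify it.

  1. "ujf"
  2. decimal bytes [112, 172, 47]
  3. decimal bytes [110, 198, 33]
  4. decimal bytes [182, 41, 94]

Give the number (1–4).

2

Key decimal bytes [112, 158, 40] = 70 9e 28 is exactly B = 3 bytes: K' = 70 9e 28.
K' ⊕ ipad = 46 a8 1e; K' ⊕ opad = 2c c2 74.
m1: inner = H(46 a8 1e 75 6a 66) = ce 83; tag = H(2c c2 74 ce 83) = 2390
m2: inner = H(46 a8 1e 70 ac 2f) = 10 47; tag = H(2c c2 74 10 47) = e7d2 ← matches
m3: inner = H(46 a8 1e 6e c6 21) = 2a 37; tag = H(2c c2 74 2a 37) = d7ec
m4: inner = H(46 a8 1e b6 29 5e) = 8d bc; tag = H(2c c2 74 8d bc) = 5c4f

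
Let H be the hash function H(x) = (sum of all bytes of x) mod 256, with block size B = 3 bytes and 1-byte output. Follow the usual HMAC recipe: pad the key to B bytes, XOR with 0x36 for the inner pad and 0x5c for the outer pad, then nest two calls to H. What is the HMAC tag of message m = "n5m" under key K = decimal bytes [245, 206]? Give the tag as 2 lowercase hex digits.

Key decimal bytes [245, 206] = f5 ce is 2 bytes ≤ B = 3; zero-pad to 3 bytes: K' = f5 ce 00.
K' ⊕ ipad = c3 f8 36.  K' ⊕ opad = a9 92 5c.
Inner input = (K'⊕ipad) ∥ m = c3 f8 36 ∥ 6e 35 6d.
Inner hash: sum = 195+248+54+110+53+109 = 769; mod 256 = 1 → 01.
Outer input = (K'⊕opad) ∥ inner = a9 92 5c ∥ 01.
Outer hash (tag): sum = 169+146+92+1 = 408; mod 256 = 152 → 98.

98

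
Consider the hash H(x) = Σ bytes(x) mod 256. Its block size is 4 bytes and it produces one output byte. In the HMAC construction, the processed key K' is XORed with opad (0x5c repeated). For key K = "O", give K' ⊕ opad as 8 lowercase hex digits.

135c5c5c

Key "O" = 4f is 1 byte ≤ B = 4; zero-pad to 4 bytes: K' = 4f 00 00 00.
XOR each byte with 0x5c: 4f⊕5c=13, 00⊕5c=5c, 00⊕5c=5c, 00⊕5c=5c.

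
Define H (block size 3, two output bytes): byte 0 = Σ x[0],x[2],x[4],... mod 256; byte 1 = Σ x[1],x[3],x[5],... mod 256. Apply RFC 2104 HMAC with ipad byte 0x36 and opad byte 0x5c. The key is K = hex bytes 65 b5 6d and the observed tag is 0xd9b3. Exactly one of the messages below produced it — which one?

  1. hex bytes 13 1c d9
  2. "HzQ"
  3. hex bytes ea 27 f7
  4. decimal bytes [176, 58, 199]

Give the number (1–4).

Key hex bytes 65 b5 6d is exactly B = 3 bytes: K' = 65 b5 6d.
K' ⊕ ipad = 53 83 5b; K' ⊕ opad = 39 e9 31.
m1: inner = H(53 83 5b 13 1c d9) = ca 6f; tag = H(39 e9 31 ca 6f) = d9b3 ← matches
m2: inner = H(53 83 5b 48 7a 51) = 28 1c; tag = H(39 e9 31 28 1c) = 8611
m3: inner = H(53 83 5b ea 27 f7) = d5 64; tag = H(39 e9 31 d5 64) = cebe
m4: inner = H(53 83 5b b0 3a c7) = e8 fa; tag = H(39 e9 31 e8 fa) = 64d1

1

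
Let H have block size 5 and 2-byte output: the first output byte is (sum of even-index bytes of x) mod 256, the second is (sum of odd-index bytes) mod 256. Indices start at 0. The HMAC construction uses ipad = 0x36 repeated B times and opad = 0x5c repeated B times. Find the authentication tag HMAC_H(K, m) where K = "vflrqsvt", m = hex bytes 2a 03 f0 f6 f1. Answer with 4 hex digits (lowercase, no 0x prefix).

17a3

Key "vflrqsvt" = 76 66 6c 72 71 73 76 74 is 8 bytes > B = 5, so hash it first: H(key) = c9 bf, then zero-pad to 5 bytes: K' = c9 bf 00 00 00.
K' ⊕ ipad = ff 89 36 36 36.  K' ⊕ opad = 95 e3 5c 5c 5c.
Inner input = (K'⊕ipad) ∥ m = ff 89 36 36 36 ∥ 2a 03 f0 f6 f1.
Inner hash: even-index sum = 612 mod 256 = 100; odd-index sum = 714 mod 256 = 202 → 64 ca.
Outer input = (K'⊕opad) ∥ inner = 95 e3 5c 5c 5c ∥ 64 ca.
Outer hash (tag): even-index sum = 535 mod 256 = 23; odd-index sum = 419 mod 256 = 163 → 17 a3.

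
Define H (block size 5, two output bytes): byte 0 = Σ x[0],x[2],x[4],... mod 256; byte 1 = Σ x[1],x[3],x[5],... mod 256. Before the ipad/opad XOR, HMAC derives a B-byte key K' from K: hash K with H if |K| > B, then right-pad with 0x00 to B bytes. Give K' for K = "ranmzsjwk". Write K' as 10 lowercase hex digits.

2fb8000000

|K| = 9 > B = 5, so first hash the key.
H(K): even-index sum = 559 mod 256 = 47; odd-index sum = 440 mod 256 = 184 → 2f b8.
Zero-pad H(K) = 2f b8 to 5 bytes: K' = 2f b8 00 00 00.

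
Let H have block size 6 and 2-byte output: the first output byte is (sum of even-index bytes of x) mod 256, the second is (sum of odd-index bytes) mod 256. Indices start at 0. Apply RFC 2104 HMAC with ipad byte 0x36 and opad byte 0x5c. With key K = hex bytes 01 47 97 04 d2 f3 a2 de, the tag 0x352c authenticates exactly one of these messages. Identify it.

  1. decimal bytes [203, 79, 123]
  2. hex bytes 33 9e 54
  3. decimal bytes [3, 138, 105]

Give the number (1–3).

Key hex bytes 01 47 97 04 d2 f3 a2 de is 8 bytes > B = 6, so hash it first: H(key) = 0c 1c, then zero-pad to 6 bytes: K' = 0c 1c 00 00 00 00.
K' ⊕ ipad = 3a 2a 36 36 36 36; K' ⊕ opad = 50 40 5c 5c 5c 5c.
m1: inner = H(3a 2a 36 36 36 36 cb 4f 7b) = ec e5; tag = H(50 40 5c 5c 5c 5c ec e5) = f4dd
m2: inner = H(3a 2a 36 36 36 36 33 9e 54) = 2d 34; tag = H(50 40 5c 5c 5c 5c 2d 34) = 352c ← matches
m3: inner = H(3a 2a 36 36 36 36 03 8a 69) = 12 20; tag = H(50 40 5c 5c 5c 5c 12 20) = 1a18

2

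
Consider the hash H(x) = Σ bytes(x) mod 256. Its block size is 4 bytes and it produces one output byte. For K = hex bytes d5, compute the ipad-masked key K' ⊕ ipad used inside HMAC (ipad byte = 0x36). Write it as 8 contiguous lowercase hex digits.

Key hex bytes d5 is 1 byte ≤ B = 4; zero-pad to 4 bytes: K' = d5 00 00 00.
XOR each byte with 0x36: d5⊕36=e3, 00⊕36=36, 00⊕36=36, 00⊕36=36.

e3363636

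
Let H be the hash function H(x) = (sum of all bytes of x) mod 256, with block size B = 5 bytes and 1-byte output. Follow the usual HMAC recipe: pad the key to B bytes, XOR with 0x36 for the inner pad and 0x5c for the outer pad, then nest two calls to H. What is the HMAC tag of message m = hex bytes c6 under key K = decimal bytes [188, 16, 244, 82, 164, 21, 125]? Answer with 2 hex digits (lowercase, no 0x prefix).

Key decimal bytes [188, 16, 244, 82, 164, 21, 125] = bc 10 f4 52 a4 15 7d is 7 bytes > B = 5, so hash it first: H(key) = 48, then zero-pad to 5 bytes: K' = 48 00 00 00 00.
K' ⊕ ipad = 7e 36 36 36 36.  K' ⊕ opad = 14 5c 5c 5c 5c.
Inner input = (K'⊕ipad) ∥ m = 7e 36 36 36 36 ∥ c6.
Inner hash: sum = 126+54+54+54+54+198 = 540; mod 256 = 28 → 1c.
Outer input = (K'⊕opad) ∥ inner = 14 5c 5c 5c 5c ∥ 1c.
Outer hash (tag): sum = 20+92+92+92+92+28 = 416; mod 256 = 160 → a0.

a0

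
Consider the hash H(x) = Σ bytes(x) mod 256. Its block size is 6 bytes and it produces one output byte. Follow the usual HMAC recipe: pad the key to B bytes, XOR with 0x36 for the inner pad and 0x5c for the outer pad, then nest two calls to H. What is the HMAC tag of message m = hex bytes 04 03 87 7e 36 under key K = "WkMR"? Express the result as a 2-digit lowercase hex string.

64

Key "WkMR" = 57 6b 4d 52 is 4 bytes ≤ B = 6; zero-pad to 6 bytes: K' = 57 6b 4d 52 00 00.
K' ⊕ ipad = 61 5d 7b 64 36 36.  K' ⊕ opad = 0b 37 11 0e 5c 5c.
Inner input = (K'⊕ipad) ∥ m = 61 5d 7b 64 36 36 ∥ 04 03 87 7e 36.
Inner hash: sum = 97+93+123+100+54+54+4+3+135+126+54 = 843; mod 256 = 75 → 4b.
Outer input = (K'⊕opad) ∥ inner = 0b 37 11 0e 5c 5c ∥ 4b.
Outer hash (tag): sum = 11+55+17+14+92+92+75 = 356; mod 256 = 100 → 64.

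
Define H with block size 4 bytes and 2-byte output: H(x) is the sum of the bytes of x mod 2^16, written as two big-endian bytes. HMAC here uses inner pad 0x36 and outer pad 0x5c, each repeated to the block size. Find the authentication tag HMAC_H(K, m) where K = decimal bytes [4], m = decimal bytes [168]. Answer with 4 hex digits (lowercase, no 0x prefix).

01e9

Key decimal bytes [4] = 04 is 1 byte ≤ B = 4; zero-pad to 4 bytes: K' = 04 00 00 00.
K' ⊕ ipad = 32 36 36 36.  K' ⊕ opad = 58 5c 5c 5c.
Inner input = (K'⊕ipad) ∥ m = 32 36 36 36 ∥ a8.
Inner hash: sum = 50+54+54+54+168 = 380 → 01 7c.
Outer input = (K'⊕opad) ∥ inner = 58 5c 5c 5c ∥ 01 7c.
Outer hash (tag): sum = 88+92+92+92+1+124 = 489 → 01 e9.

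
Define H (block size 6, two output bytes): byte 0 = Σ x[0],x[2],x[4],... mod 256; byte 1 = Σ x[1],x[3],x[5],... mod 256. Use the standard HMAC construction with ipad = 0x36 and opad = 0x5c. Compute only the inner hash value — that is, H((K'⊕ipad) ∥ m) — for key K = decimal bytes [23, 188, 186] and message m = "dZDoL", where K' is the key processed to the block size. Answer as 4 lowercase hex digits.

Key decimal bytes [23, 188, 186] = 17 bc ba is 3 bytes ≤ B = 6; zero-pad to 6 bytes: K' = 17 bc ba 00 00 00.
K' ⊕ ipad = 21 8a 8c 36 36 36.
Inner input = 21 8a 8c 36 36 36 ∥ 64 5a 44 6f 4c.
Inner hash: even-index sum = 471 mod 256 = 215; odd-index sum = 447 mod 256 = 191 → d7 bf.

d7bf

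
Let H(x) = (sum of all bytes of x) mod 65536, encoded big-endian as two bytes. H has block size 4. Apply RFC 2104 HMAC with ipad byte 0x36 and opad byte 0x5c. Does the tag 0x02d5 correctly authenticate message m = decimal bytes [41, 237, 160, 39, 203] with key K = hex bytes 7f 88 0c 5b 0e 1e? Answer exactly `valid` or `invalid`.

Key hex bytes 7f 88 0c 5b 0e 1e is 6 bytes > B = 4, so hash it first: H(key) = 01 9a, then zero-pad to 4 bytes: K' = 01 9a 00 00.
K' ⊕ ipad = 37 ac 36 36; K' ⊕ opad = 5d c6 5c 5c.
Inner hash: sum = 55+172+54+54+41+237+160+39+203 = 1015 → 03 f7.
Outer hash (recomputed tag): sum = 93+198+92+92+3+247 = 725 → 02 d5.
Recomputed tag = 02d5; claimed = 02d5 → match.

valid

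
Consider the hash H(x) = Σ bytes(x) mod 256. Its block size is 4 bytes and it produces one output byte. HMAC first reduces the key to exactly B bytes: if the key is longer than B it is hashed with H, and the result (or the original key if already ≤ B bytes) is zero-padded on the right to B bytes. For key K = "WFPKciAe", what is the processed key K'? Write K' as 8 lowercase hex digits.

aa000000

|K| = 8 > B = 4, so first hash the key.
H(K): sum = 87+70+80+75+99+105+65+101 = 682; mod 256 = 170 → aa.
Zero-pad H(K) = aa to 4 bytes: K' = aa 00 00 00.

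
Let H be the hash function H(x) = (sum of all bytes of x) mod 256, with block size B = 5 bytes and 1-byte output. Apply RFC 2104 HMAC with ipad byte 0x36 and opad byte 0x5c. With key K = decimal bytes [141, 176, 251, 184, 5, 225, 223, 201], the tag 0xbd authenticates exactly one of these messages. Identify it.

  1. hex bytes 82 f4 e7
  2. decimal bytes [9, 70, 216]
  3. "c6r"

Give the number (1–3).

3

Key decimal bytes [141, 176, 251, 184, 5, 225, 223, 201] = 8d b0 fb b8 05 e1 df c9 is 8 bytes > B = 5, so hash it first: H(key) = 7e, then zero-pad to 5 bytes: K' = 7e 00 00 00 00.
K' ⊕ ipad = 48 36 36 36 36; K' ⊕ opad = 22 5c 5c 5c 5c.
m1: inner = H(48 36 36 36 36 82 f4 e7) = 7d; tag = H(22 5c 5c 5c 5c 7d) = 0f
m2: inner = H(48 36 36 36 36 09 46 d8) = 47; tag = H(22 5c 5c 5c 5c 47) = d9
m3: inner = H(48 36 36 36 36 63 36 72) = 2b; tag = H(22 5c 5c 5c 5c 2b) = bd ← matches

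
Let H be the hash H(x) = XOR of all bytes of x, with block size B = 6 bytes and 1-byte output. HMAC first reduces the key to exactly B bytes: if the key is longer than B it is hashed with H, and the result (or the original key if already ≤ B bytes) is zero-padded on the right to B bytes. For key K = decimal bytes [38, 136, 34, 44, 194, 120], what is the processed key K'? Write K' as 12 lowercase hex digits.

Key decimal bytes [38, 136, 34, 44, 194, 120] = 26 88 22 2c c2 78 is exactly B = 6 bytes: K' = 26 88 22 2c c2 78.

2688222cc278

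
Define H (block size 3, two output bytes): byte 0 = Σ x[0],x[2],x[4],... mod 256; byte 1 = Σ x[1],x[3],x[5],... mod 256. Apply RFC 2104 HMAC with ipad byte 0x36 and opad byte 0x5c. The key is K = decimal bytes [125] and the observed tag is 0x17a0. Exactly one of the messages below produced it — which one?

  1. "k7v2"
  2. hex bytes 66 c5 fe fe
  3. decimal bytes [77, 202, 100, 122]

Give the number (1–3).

Key decimal bytes [125] = 7d is 1 byte ≤ B = 3; zero-pad to 3 bytes: K' = 7d 00 00.
K' ⊕ ipad = 4b 36 36; K' ⊕ opad = 21 5c 5c.
m1: inner = H(4b 36 36 6b 37 76 32) = ea 17; tag = H(21 5c 5c ea 17) = 9446
m2: inner = H(4b 36 36 66 c5 fe fe) = 44 9a; tag = H(21 5c 5c 44 9a) = 17a0 ← matches
m3: inner = H(4b 36 36 4d ca 64 7a) = c5 e7; tag = H(21 5c 5c c5 e7) = 6421

2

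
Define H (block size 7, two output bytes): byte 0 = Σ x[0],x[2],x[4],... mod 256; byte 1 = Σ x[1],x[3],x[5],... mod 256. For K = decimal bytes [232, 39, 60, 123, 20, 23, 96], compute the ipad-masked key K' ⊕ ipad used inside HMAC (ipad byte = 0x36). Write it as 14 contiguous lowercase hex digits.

Key decimal bytes [232, 39, 60, 123, 20, 23, 96] = e8 27 3c 7b 14 17 60 is exactly B = 7 bytes: K' = e8 27 3c 7b 14 17 60.
XOR each byte with 0x36: e8⊕36=de, 27⊕36=11, 3c⊕36=0a, 7b⊕36=4d, 14⊕36=22, 17⊕36=21, 60⊕36=56.

de110a4d222156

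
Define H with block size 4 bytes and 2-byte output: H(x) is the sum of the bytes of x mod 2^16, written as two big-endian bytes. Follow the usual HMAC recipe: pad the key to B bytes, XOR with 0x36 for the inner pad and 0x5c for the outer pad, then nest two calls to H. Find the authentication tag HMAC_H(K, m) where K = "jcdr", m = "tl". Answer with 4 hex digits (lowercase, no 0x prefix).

0104

Key "jcdr" = 6a 63 64 72 is exactly B = 4 bytes: K' = 6a 63 64 72.
K' ⊕ ipad = 5c 55 52 44.  K' ⊕ opad = 36 3f 38 2e.
Inner input = (K'⊕ipad) ∥ m = 5c 55 52 44 ∥ 74 6c.
Inner hash: sum = 92+85+82+68+116+108 = 551 → 02 27.
Outer input = (K'⊕opad) ∥ inner = 36 3f 38 2e ∥ 02 27.
Outer hash (tag): sum = 54+63+56+46+2+39 = 260 → 01 04.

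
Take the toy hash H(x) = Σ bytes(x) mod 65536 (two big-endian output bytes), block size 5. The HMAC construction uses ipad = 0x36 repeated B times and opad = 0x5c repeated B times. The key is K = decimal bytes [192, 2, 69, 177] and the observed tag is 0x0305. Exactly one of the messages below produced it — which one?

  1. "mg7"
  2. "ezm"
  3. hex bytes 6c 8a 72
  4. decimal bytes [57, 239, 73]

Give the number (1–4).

Key decimal bytes [192, 2, 69, 177] = c0 02 45 b1 is 4 bytes ≤ B = 5; zero-pad to 5 bytes: K' = c0 02 45 b1 00.
K' ⊕ ipad = f6 34 73 87 36; K' ⊕ opad = 9c 5e 19 ed 5c.
m1: inner = H(f6 34 73 87 36 6d 67 37) = 03 65; tag = H(9c 5e 19 ed 5c 03 65) = 02c4
m2: inner = H(f6 34 73 87 36 65 7a 6d) = 03 a6; tag = H(9c 5e 19 ed 5c 03 a6) = 0305 ← matches
m3: inner = H(f6 34 73 87 36 6c 8a 72) = 03 c2; tag = H(9c 5e 19 ed 5c 03 c2) = 0321
m4: inner = H(f6 34 73 87 36 39 ef 49) = 03 cb; tag = H(9c 5e 19 ed 5c 03 cb) = 032a

2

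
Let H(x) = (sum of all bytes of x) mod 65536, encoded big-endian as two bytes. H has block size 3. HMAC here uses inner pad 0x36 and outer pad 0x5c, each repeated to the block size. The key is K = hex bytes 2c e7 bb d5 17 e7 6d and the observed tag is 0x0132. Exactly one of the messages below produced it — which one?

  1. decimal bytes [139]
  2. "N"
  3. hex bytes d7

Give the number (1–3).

1

Key hex bytes 2c e7 bb d5 17 e7 6d is 7 bytes > B = 3, so hash it first: H(key) = 04 0e, then zero-pad to 3 bytes: K' = 04 0e 00.
K' ⊕ ipad = 32 38 36; K' ⊕ opad = 58 52 5c.
m1: inner = H(32 38 36 8b) = 01 2b; tag = H(58 52 5c 01 2b) = 0132 ← matches
m2: inner = H(32 38 36 4e) = 00 ee; tag = H(58 52 5c 00 ee) = 01f4
m3: inner = H(32 38 36 d7) = 01 77; tag = H(58 52 5c 01 77) = 017e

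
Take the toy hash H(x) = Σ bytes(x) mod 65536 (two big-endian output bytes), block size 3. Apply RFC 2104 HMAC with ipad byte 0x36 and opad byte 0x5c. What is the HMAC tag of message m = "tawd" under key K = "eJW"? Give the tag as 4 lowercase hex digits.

013c

Key "eJW" = 65 4a 57 is exactly B = 3 bytes: K' = 65 4a 57.
K' ⊕ ipad = 53 7c 61.  K' ⊕ opad = 39 16 0b.
Inner input = (K'⊕ipad) ∥ m = 53 7c 61 ∥ 74 61 77 64.
Inner hash: sum = 83+124+97+116+97+119+100 = 736 → 02 e0.
Outer input = (K'⊕opad) ∥ inner = 39 16 0b ∥ 02 e0.
Outer hash (tag): sum = 57+22+11+2+224 = 316 → 01 3c.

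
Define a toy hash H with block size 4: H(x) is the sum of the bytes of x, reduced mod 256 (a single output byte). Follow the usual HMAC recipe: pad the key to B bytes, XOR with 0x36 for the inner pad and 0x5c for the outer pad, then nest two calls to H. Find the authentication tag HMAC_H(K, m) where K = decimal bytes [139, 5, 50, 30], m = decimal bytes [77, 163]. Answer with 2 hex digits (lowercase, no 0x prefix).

ec

Key decimal bytes [139, 5, 50, 30] = 8b 05 32 1e is exactly B = 4 bytes: K' = 8b 05 32 1e.
K' ⊕ ipad = bd 33 04 28.  K' ⊕ opad = d7 59 6e 42.
Inner input = (K'⊕ipad) ∥ m = bd 33 04 28 ∥ 4d a3.
Inner hash: sum = 189+51+4+40+77+163 = 524; mod 256 = 12 → 0c.
Outer input = (K'⊕opad) ∥ inner = d7 59 6e 42 ∥ 0c.
Outer hash (tag): sum = 215+89+110+66+12 = 492; mod 256 = 236 → ec.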